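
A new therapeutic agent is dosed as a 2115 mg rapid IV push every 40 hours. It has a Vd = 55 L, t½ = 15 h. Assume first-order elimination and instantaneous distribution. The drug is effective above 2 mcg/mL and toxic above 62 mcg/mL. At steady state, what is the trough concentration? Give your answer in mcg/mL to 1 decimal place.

k = ln2/t½ = ln2/15 ≈ 0.046210 h⁻¹; fraction remaining f = e^(−kτ) = e^(−0.046210×40) ≈ 0.1575.
Single-dose peak C₀ = D/Vd = 2115/55 ≈ 38.455 mcg/mL.
Steady-state trough Cmin,ss = C₀·f/(1−f) ≈ 38.455 × 0.1575/0.8425 ≈ 7.189 mcg/mL.
Trough 7.2 mcg/mL vs MEC 2 mcg/mL: adequate.

7.2 mcg/mL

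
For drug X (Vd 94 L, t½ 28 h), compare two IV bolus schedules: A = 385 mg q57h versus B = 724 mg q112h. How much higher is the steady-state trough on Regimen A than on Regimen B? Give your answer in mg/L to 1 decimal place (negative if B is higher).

Regimen A: f = (1/2)^(57/28) ≈ 0.2439; Cmin,ss = (385/94)·f/(1−f) ≈ 1.321 mg/L.
Regimen B: f = (1/2)^(112/28) ≈ 0.0625; Cmin,ss = (724/94)·f/(1−f) ≈ 0.513 mg/L.
Difference ≈ 1.321 − 0.513 ≈ 0.808 mg/L.

0.8 mg/L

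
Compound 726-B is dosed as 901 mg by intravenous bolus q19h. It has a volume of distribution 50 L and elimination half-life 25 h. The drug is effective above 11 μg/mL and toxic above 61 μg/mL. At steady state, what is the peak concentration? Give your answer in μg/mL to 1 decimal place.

Over one 19-h interval, 19/25 ≈ 0.76 half-lives elapse, leaving f ≈ 0.5905 of each dose.
At steady state, accumulation factor R = 1/(1 − e^(−kτ)) ≈ 2.4420.
Each bolus raises the concentration by D/Vd = 901/50 ≈ 18.020 μg/mL.
Steady-state peak Cmax,ss = C₀·R ≈ 18.020 × 2.4420 ≈ 44.005 μg/mL.
Peak 44.0 μg/mL vs MTC 61 μg/mL: below toxic threshold.

44.0 μg/mL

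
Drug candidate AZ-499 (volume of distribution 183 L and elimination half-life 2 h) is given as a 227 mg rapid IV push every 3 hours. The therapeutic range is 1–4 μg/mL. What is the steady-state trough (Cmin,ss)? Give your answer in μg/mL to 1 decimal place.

0.7 μg/mL

Over one 3-h interval, 3/2 ≈ 1.5 half-lives elapse, leaving f ≈ 0.3536 of each dose.
Accumulation ratio R = 1/(1 − f) ≈ 1/0.6464 ≈ 1.5470.
Each bolus raises the concentration by D/Vd = 227/183 ≈ 1.240 μg/mL.
Cmax,ss = C₀/(1 − f) ≈ 1.240/0.6464 ≈ 1.918 μg/mL.
One interval later, Cmin,ss = Cmax,ss·e^(−kτ) ≈ 1.918 × 0.3536 ≈ 0.678 μg/mL.
Trough 0.7 μg/mL vs MEC 1 μg/mL: subtherapeutic.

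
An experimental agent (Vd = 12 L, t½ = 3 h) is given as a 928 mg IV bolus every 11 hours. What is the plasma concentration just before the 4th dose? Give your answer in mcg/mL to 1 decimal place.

f = (1/2)^(τ/t½) = (1/2)^(11/3) ≈ 0.0787.
C₀ = D/Vd = 928/12 ≈ 77.333 mcg/mL.
Before the 4th dose, 3 doses have been given. Superposition: Cmin = C₀·(f + f² + … + f^3).
≈ 77.333 × (0.0787 + 0.0062 + 0.0005) ≈ 77.333 × 0.0854 ≈ 6.604 mcg/mL.

6.6 mcg/mL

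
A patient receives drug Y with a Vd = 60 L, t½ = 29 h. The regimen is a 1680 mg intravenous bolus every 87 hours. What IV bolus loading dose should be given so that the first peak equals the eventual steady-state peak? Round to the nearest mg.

f = (1/2)^(87/29) ≈ 0.125000; accumulation ratio R = 1/(1−f) ≈ 1.14286.
Loading dose to hit Cmax,ss on first dose: D_load = D_maint·R ≈ 1680 × 1.14286 ≈ 1920.00 mg.

1920 mg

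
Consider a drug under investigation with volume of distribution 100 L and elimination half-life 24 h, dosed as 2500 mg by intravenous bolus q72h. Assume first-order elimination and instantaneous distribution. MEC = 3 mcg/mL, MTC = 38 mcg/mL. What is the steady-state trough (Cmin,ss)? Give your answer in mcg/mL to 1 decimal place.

3.6 mcg/mL

The dosing interval is 3 half-lives, so f = 2^(−3) = 0.125.
At steady state, R = 1/(1 − 0.125) = 8/7.
Single-dose peak C₀ = D/Vd = 2500/100 = 25 mcg/mL.
Steady-state peak Cmax,ss = C₀·R = 25 × 8/7 ≈ 28.571 mcg/mL.
Steady-state trough Cmin,ss = Cmax,ss·f ≈ 28.571 × 0.125 ≈ 3.571 mcg/mL.
Trough 3.6 mcg/mL vs MEC 3 mcg/mL: adequate.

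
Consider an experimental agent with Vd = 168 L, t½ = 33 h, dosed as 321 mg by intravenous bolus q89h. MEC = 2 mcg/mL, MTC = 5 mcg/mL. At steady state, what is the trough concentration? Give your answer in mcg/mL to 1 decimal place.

Over one 89-h interval, 89/33 ≈ 2.697 half-lives elapse, leaving f ≈ 0.1542 of each dose.
At steady state, accumulation factor R = 1/(1 − e^(−kτ)) ≈ 1.1823.
Each bolus raises the concentration by D/Vd = 321/168 ≈ 1.911 mcg/mL.
Steady-state peak Cmax,ss = C₀·R ≈ 1.911 × 1.1823 ≈ 2.259 mcg/mL.
One interval later, Cmin,ss = Cmax,ss·e^(−kτ) ≈ 2.259 × 0.1542 ≈ 0.348 mcg/mL.
Trough 0.3 mcg/mL vs MEC 2 mcg/mL: subtherapeutic.

0.3 mcg/mL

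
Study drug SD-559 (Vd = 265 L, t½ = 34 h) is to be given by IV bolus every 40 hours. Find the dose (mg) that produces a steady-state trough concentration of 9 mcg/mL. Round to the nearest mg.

τ/t½ = 40/34 ≈ 1.1765, so f = (1/2)^(40/34) ≈ 0.442433.
Cmin,ss = (D/Vd)·f/(1−f), so D = Cmin,ss·Vd·(1−f)/f.
D = 9 × 265 × (1−f)/f ≈ 9 × 265 × 1.26023 ≈ 3005.65 mg.

3006 mg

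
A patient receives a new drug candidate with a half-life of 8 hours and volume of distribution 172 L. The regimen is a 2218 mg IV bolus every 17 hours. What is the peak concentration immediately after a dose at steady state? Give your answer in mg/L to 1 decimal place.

k = ln2/t½ = ln2/8 ≈ 0.086643 h⁻¹; fraction remaining f = e^(−kτ) = e^(−0.086643×17) ≈ 0.2293.
Accumulation ratio R = 1/(1 − f) ≈ 1/0.7707 ≈ 1.2975.
Single-dose peak C₀ = D/Vd = 2218/172 ≈ 12.895 mg/L.
Cmax,ss = C₀/(1 − f) ≈ 12.895/0.7707 ≈ 16.732 mg/L.

16.7 mg/L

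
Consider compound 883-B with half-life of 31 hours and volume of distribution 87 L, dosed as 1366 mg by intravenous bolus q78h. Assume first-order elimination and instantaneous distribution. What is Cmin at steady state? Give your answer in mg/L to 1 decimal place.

3.3 mg/L

τ/t½ = 78/31 ≈ 2.5161, so fraction remaining f = (1/2)^(78/31) ≈ 0.1748.
Single-dose peak C₀ = D/Vd = 1366/87 ≈ 15.701 mg/L.
Steady-state trough Cmin,ss = C₀·f/(1−f) ≈ 15.701 × 0.1748/0.8252 ≈ 3.326 mg/L.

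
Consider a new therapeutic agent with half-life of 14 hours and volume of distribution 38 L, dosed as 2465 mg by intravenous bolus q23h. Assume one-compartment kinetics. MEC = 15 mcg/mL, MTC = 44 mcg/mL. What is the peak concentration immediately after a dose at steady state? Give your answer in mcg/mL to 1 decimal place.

95.4 mcg/mL

k = ln2/t½ = ln2/14 ≈ 0.049511 h⁻¹; fraction remaining f = e^(−kτ) = e^(−0.049511×23) ≈ 0.3202.
At steady state, accumulation factor R = 1/(1 − e^(−kτ)) ≈ 1.4710.
Each bolus raises the concentration by D/Vd = 2465/38 ≈ 64.868 mcg/mL.
Steady-state peak Cmax,ss = C₀·R ≈ 64.868 × 1.4710 ≈ 95.421 mcg/mL.
Peak 95.4 mcg/mL vs MTC 44 mcg/mL: exceeds toxic threshold.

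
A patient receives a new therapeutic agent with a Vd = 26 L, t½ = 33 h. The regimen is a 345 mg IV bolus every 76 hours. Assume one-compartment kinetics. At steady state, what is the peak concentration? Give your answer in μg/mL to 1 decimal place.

Over one 76-h interval, 76/33 ≈ 2.303 half-lives elapse, leaving f ≈ 0.2026 of each dose.
Accumulation ratio R = 1/(1 − f) ≈ 1/0.7974 ≈ 1.2541.
Single-dose peak C₀ = D/Vd = 345/26 ≈ 13.269 μg/mL.
Cmax,ss = C₀/(1 − f) ≈ 13.269/0.7974 ≈ 16.640 μg/mL.

16.6 μg/mL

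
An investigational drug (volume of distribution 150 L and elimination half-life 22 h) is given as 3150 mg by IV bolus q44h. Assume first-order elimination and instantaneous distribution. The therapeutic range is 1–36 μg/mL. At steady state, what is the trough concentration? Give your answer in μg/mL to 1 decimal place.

The dosing interval is 2 half-lives, so f = 2^(−2) = 0.25.
Accumulation ratio R = 1/(1 − f) = 1/0.75 = 4/3.
Single-dose peak C₀ = D/Vd = 3150/150 = 21 μg/mL.
Steady-state peak Cmax,ss = C₀·R = 21 × 4/3 ≈ 28.000 μg/mL.
Steady-state trough Cmin,ss = Cmax,ss·f ≈ 28.000 × 0.25 ≈ 7.000 μg/mL.
Trough 7.0 μg/mL vs MEC 1 μg/mL: adequate.

7.0 μg/mL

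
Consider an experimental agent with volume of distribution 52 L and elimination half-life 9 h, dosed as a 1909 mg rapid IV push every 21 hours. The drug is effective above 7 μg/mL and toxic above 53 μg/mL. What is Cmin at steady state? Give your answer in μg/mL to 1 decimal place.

k = ln2/t½ = ln2/9 ≈ 0.077016 h⁻¹; fraction remaining f = e^(−kτ) = e^(−0.077016×21) ≈ 0.1984.
Accumulation ratio R = 1/(1 − f) ≈ 1/0.8016 ≈ 1.2475.
Each bolus raises the concentration by D/Vd = 1909/52 ≈ 36.712 μg/mL.
Steady-state peak Cmax,ss = C₀·R ≈ 36.712 × 1.2475 ≈ 45.798 μg/mL.
Steady-state trough Cmin,ss = Cmax,ss·f ≈ 45.798 × 0.1984 ≈ 9.086 μg/mL.
Trough 9.1 μg/mL vs MEC 7 μg/mL: adequate.

9.1 μg/mL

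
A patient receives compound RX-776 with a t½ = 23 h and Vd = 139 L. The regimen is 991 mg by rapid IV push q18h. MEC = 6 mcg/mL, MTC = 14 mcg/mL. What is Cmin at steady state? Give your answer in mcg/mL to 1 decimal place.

τ/t½ = 18/23 ≈ 0.78261, so fraction remaining f = (1/2)^(18/23) ≈ 0.5813.
Accumulation ratio R = 1/(1 − f) ≈ 1/0.4187 ≈ 2.3883.
Each bolus raises the concentration by D/Vd = 991/139 ≈ 7.129 mcg/mL.
Cmax,ss = C₀/(1 − f) ≈ 7.129/0.4187 ≈ 17.027 mcg/mL.
Steady-state trough Cmin,ss = Cmax,ss·f ≈ 17.027 × 0.5813 ≈ 9.898 mcg/mL.
Trough 9.9 mcg/mL vs MEC 6 mcg/mL: adequate.

9.9 mcg/mL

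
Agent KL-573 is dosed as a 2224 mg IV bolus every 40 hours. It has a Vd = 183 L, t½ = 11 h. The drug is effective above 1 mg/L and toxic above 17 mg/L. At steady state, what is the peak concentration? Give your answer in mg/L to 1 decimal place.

k = ln2/t½ = ln2/11 ≈ 0.063013 h⁻¹; fraction remaining f = e^(−kτ) = e^(−0.063013×40) ≈ 0.0804.
At steady state, accumulation factor R = 1/(1 − e^(−kτ)) ≈ 1.0874.
Single-dose peak C₀ = D/Vd = 2224/183 ≈ 12.153 mg/L.
Steady-state peak Cmax,ss = C₀·R ≈ 12.153 × 1.0874 ≈ 13.215 mg/L.
Peak 13.2 mg/L vs MTC 17 mg/L: below toxic threshold.

13.2 mg/L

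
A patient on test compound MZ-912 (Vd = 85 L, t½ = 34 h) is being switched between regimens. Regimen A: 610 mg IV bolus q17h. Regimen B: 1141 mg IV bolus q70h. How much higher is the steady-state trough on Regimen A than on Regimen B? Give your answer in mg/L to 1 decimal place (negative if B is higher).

13.1 mg/L

Regimen A: f = (1/2)^(17/34) ≈ 0.7071; Cmin,ss = (610/85)·f/(1−f) ≈ 17.325 mg/L.
Regimen B: f = (1/2)^(70/34) ≈ 0.2400; Cmin,ss = (1141/85)·f/(1−f) ≈ 4.239 mg/L.
Difference ≈ 17.325 − 4.239 ≈ 13.086 mg/L.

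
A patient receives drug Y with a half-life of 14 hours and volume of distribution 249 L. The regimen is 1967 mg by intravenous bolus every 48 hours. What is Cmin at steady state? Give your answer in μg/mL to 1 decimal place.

0.8 μg/mL

Over one 48-h interval, 48/14 ≈ 3.4286 half-lives elapse, leaving f ≈ 0.0929 of each dose.
Single-dose peak C₀ = D/Vd = 1967/249 ≈ 7.900 μg/mL.
Steady-state trough Cmin,ss = C₀·f/(1−f) ≈ 7.900 × 0.0929/0.9071 ≈ 0.809 μg/mL.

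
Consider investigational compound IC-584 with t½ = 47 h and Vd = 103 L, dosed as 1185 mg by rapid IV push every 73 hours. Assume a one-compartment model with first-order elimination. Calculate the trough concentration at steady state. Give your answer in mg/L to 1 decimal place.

k = ln2/t½ = ln2/47 ≈ 0.014748 h⁻¹; fraction remaining f = e^(−kτ) = e^(−0.014748×73) ≈ 0.3408.
At steady state, accumulation factor R = 1/(1 − e^(−kτ)) ≈ 1.5170.
Single-dose peak C₀ = D/Vd = 1185/103 ≈ 11.505 mg/L.
Steady-state peak Cmax,ss = C₀·R ≈ 11.505 × 1.5170 ≈ 17.453 mg/L.
One interval later, Cmin,ss = Cmax,ss·e^(−kτ) ≈ 17.453 × 0.3408 ≈ 5.948 mg/L.

5.9 mg/L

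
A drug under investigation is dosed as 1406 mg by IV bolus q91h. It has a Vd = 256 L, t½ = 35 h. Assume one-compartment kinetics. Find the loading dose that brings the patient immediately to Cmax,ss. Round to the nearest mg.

f = (1/2)^(91/35) ≈ 0.164938; accumulation ratio R = 1/(1−f) ≈ 1.19752.
Loading dose to hit Cmax,ss on first dose: D_load = D_maint·R ≈ 1406 × 1.19752 ≈ 1683.71 mg.

1684 mg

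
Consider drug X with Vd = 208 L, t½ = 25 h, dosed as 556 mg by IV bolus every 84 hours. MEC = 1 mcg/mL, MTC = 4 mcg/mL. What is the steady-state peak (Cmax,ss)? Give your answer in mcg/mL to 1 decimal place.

3.0 mcg/mL

k = ln2/t½ = ln2/25 ≈ 0.027726 h⁻¹; fraction remaining f = e^(−kτ) = e^(−0.027726×84) ≈ 0.0974.
At steady state, accumulation factor R = 1/(1 − e^(−kτ)) ≈ 1.1079.
Single-dose peak C₀ = D/Vd = 556/208 ≈ 2.673 mcg/mL.
Cmax,ss = C₀/(1 − f) ≈ 2.673/0.9026 ≈ 2.961 mcg/mL.
Peak 3.0 mcg/mL vs MTC 4 mcg/mL: below toxic threshold.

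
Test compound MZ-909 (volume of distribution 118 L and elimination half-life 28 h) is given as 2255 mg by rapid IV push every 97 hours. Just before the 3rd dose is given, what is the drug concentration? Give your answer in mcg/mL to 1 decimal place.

f = (1/2)^(τ/t½) = (1/2)^(97/28) ≈ 0.0906.
C₀ = D/Vd = 2255/118 ≈ 19.110 mcg/mL.
Before the 3rd dose, 2 doses have been given. Superposition: Cmin = C₀·(f + f²).
≈ 19.110 × (0.0906 + 0.0082) ≈ 19.110 × 0.0988 ≈ 1.888 mcg/mL.

1.9 mcg/mL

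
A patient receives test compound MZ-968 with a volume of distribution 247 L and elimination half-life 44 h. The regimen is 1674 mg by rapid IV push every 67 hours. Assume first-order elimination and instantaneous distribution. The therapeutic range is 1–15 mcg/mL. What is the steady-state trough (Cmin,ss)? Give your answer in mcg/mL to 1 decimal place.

3.6 mcg/mL

τ/t½ = 67/44 ≈ 1.5227, so fraction remaining f = (1/2)^(67/44) ≈ 0.3480.
Each bolus raises the concentration by D/Vd = 1674/247 ≈ 6.777 mcg/mL.
Steady-state trough Cmin,ss = C₀·f/(1−f) ≈ 6.777 × 0.3480/0.6520 ≈ 3.617 mcg/mL.
Trough 3.6 mcg/mL vs MEC 1 mcg/mL: adequate.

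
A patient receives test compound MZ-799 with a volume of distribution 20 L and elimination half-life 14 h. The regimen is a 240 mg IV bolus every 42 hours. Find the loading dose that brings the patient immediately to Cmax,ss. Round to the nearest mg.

274 mg

f = (1/2)^(42/14) ≈ 0.125000; accumulation ratio R = 1/(1−f) ≈ 1.14286.
Loading dose to hit Cmax,ss on first dose: D_load = D_maint·R ≈ 240 × 1.14286 ≈ 274.29 mg.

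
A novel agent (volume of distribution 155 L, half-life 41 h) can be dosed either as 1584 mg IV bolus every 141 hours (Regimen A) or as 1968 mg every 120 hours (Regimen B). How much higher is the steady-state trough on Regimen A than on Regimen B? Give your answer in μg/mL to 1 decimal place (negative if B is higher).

Regimen A: f = (1/2)^(141/41) ≈ 0.0922; Cmin,ss = (1584/155)·f/(1−f) ≈ 1.038 μg/mL.
Regimen B: f = (1/2)^(120/41) ≈ 0.1315; Cmin,ss = (1968/155)·f/(1−f) ≈ 1.922 μg/mL.
Difference ≈ 1.038 − 1.922 ≈ -0.884 μg/mL.

-0.9 μg/mL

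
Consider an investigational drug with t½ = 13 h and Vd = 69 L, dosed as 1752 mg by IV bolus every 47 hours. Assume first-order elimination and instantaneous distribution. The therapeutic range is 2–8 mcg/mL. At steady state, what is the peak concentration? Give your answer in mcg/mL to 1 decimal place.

τ/t½ = 47/13 ≈ 3.6154, so fraction remaining f = (1/2)^(47/13) ≈ 0.0816.
At steady state, accumulation factor R = 1/(1 − e^(−kτ)) ≈ 1.0889.
Each bolus raises the concentration by D/Vd = 1752/69 ≈ 25.391 mcg/mL.
Steady-state peak Cmax,ss = C₀·R ≈ 25.391 × 1.0889 ≈ 27.648 mcg/mL.
Peak 27.6 mcg/mL vs MTC 8 mcg/mL: exceeds toxic threshold.

27.6 mcg/mL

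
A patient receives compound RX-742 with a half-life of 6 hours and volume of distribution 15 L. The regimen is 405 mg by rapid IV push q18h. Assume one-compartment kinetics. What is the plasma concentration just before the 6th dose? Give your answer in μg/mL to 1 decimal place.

3.9 μg/mL

f = (1/2)^(τ/t½) = (1/2)^(18/6) ≈ 0.1250.
C₀ = D/Vd = 405/15 ≈ 27.000 μg/mL.
Before the 6th dose, 5 doses have been given. Superposition: Cmin = C₀·(f + f² + … + f^5).
≈ 27.000 × (0.1250 + 0.0156 + 0.0020 + 0.0002 + 0.0000) ≈ 27.000 × 0.1428 ≈ 3.856 μg/mL.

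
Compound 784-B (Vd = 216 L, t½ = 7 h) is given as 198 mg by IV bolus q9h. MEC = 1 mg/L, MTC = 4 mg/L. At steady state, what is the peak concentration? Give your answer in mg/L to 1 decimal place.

k = ln2/t½ = ln2/7 ≈ 0.099021 h⁻¹; fraction remaining f = e^(−kτ) = e^(−0.099021×9) ≈ 0.4102.
At steady state, accumulation factor R = 1/(1 − e^(−kτ)) ≈ 1.6955.
Single-dose peak C₀ = D/Vd = 198/216 ≈ 0.917 mg/L.
Steady-state peak Cmax,ss = C₀·R ≈ 0.917 × 1.6955 ≈ 1.555 mg/L.
Peak 1.6 mg/L vs MTC 4 mg/L: below toxic threshold.

1.6 mg/L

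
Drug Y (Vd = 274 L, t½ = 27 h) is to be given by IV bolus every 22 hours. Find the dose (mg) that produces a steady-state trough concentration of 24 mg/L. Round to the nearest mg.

4992 mg

τ/t½ = 22/27 ≈ 0.81481, so f = (1/2)^(22/27) ≈ 0.568481.
Cmin,ss = (D/Vd)·f/(1−f), so D = Cmin,ss·Vd·(1−f)/f.
D = 24 × 274 × (1−f)/f ≈ 24 × 274 × 0.75907 ≈ 4991.64 mg.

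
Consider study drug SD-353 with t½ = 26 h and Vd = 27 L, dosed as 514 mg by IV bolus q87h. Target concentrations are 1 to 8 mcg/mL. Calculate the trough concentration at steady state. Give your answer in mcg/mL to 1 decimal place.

2.1 mcg/mL

Over one 87-h interval, 87/26 ≈ 3.3462 half-lives elapse, leaving f ≈ 0.0983 of each dose.
Single-dose peak C₀ = D/Vd = 514/27 ≈ 19.037 mcg/mL.
Steady-state trough Cmin,ss = C₀·f/(1−f) ≈ 19.037 × 0.0983/0.9017 ≈ 2.075 mcg/mL.
Trough 2.1 mcg/mL vs MEC 1 mcg/mL: adequate.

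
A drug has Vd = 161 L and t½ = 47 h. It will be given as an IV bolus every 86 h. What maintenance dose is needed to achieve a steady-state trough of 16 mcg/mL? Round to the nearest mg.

τ/t½ = 86/47 ≈ 1.8298, so f = (1/2)^(86/47) ≈ 0.281306.
Cmin,ss = (D/Vd)·f/(1−f), so D = Cmin,ss·Vd·(1−f)/f.
D = 16 × 161 × (1−f)/f ≈ 16 × 161 × 2.55485 ≈ 6581.29 mg.

6581 mg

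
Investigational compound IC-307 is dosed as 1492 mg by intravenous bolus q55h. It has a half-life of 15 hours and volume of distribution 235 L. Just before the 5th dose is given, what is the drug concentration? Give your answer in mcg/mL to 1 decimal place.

0.5 mcg/mL

f = (1/2)^(τ/t½) = (1/2)^(55/15) ≈ 0.0787.
C₀ = D/Vd = 1492/235 ≈ 6.349 mcg/mL.
Before the 5th dose, 4 doses have been given. Superposition: Cmin = C₀·(f + f² + … + f^4).
≈ 6.349 × (0.0787 + 0.0062 + 0.0005 + 0.0000) ≈ 6.349 × 0.0854 ≈ 0.542 mcg/mL.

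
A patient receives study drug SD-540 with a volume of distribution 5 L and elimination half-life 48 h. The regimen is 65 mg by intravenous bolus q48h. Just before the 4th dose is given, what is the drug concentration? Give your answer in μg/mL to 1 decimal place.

11.4 μg/mL

f = (1/2)^(τ/t½) = (1/2)^(48/48) ≈ 0.5000.
C₀ = D/Vd = 65/5 ≈ 13.000 μg/mL.
Before the 4th dose, 3 doses have been given. Superposition: Cmin = C₀·(f + f² + … + f^3).
≈ 13.000 × (0.5000 + 0.2500 + 0.1250) ≈ 13.000 × 0.8750 ≈ 11.375 μg/mL.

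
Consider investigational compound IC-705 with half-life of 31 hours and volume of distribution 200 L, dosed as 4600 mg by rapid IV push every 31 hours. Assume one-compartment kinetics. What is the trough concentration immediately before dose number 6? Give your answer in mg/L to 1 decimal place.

22.3 mg/L

f = (1/2)^(τ/t½) = (1/2)^(31/31) ≈ 0.5000.
C₀ = D/Vd = 4600/200 ≈ 23.000 mg/L.
Before the 6th dose, 5 doses have been given. Superposition: Cmin = C₀·(f + f² + … + f^5).
≈ 23.000 × (0.5000 + 0.2500 + 0.1250 + 0.0625 + 0.0313) ≈ 23.000 × 0.9688 ≈ 22.282 mg/L.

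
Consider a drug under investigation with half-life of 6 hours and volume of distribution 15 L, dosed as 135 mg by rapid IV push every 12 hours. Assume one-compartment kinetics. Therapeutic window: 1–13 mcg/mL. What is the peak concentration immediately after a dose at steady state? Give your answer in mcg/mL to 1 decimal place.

The dosing interval is 2 half-lives, so f = 2^(−2) = 0.25.
Accumulation ratio R = 1/(1 − f) = 1/0.75 = 4/3.
Single-dose peak C₀ = D/Vd = 135/15 = 9 mcg/mL.
Steady-state peak Cmax,ss = C₀·R = 9 × 4/3 ≈ 12.000 mcg/mL.
Peak 12.0 mcg/mL vs MTC 13 mcg/mL: below toxic threshold.

12.0 mcg/mL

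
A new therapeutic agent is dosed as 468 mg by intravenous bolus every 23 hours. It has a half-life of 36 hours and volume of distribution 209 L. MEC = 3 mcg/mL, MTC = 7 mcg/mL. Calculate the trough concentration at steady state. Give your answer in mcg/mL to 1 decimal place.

τ/t½ = 23/36 ≈ 0.63889, so fraction remaining f = (1/2)^(23/36) ≈ 0.6422.
Single-dose peak C₀ = D/Vd = 468/209 ≈ 2.239 mcg/mL.
Steady-state trough Cmin,ss = C₀·f/(1−f) ≈ 2.239 × 0.6422/0.3578 ≈ 4.019 mcg/mL.
Trough 4.0 mcg/mL vs MEC 3 mcg/mL: adequate.

4.0 mcg/mL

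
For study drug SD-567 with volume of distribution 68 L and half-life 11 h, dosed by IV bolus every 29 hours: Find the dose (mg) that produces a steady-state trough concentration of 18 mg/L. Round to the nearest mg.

6386 mg

τ/t½ = 29/11 ≈ 2.6364, so f = (1/2)^(29/11) ≈ 0.160833.
Cmin,ss = (D/Vd)·f/(1−f), so D = Cmin,ss·Vd·(1−f)/f.
D = 18 × 68 × (1−f)/f ≈ 18 × 68 × 5.21763 ≈ 6386.38 mg.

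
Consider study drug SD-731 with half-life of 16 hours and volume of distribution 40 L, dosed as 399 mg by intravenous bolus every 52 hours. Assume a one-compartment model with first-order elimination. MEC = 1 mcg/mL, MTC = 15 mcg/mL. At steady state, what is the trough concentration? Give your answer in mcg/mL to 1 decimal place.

k = ln2/t½ = ln2/16 ≈ 0.043322 h⁻¹; fraction remaining f = e^(−kτ) = e^(−0.043322×52) ≈ 0.1051.
At steady state, accumulation factor R = 1/(1 − e^(−kτ)) ≈ 1.1174.
Single-dose peak C₀ = D/Vd = 399/40 ≈ 9.975 mcg/mL.
Steady-state peak Cmax,ss = C₀·R ≈ 9.975 × 1.1174 ≈ 11.146 mcg/mL.
One interval later, Cmin,ss = Cmax,ss·e^(−kτ) ≈ 11.146 × 0.1051 ≈ 1.171 mcg/mL.
Trough 1.2 mcg/mL vs MEC 1 mcg/mL: adequate.

1.2 mcg/mL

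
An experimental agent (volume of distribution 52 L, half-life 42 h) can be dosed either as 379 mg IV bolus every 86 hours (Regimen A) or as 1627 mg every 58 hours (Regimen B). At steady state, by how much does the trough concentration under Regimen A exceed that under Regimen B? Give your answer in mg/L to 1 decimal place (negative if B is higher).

Regimen A: f = (1/2)^(86/42) ≈ 0.2419; Cmin,ss = (379/52)·f/(1−f) ≈ 2.326 mg/L.
Regimen B: f = (1/2)^(58/42) ≈ 0.3840; Cmin,ss = (1627/52)·f/(1−f) ≈ 19.504 mg/L.
Difference ≈ 2.326 − 19.504 ≈ -17.178 mg/L.

-17.2 mg/L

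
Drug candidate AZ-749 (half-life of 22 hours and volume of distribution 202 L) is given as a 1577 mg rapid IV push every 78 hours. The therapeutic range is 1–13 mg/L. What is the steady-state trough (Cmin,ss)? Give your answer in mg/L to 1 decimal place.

0.7 mg/L

τ/t½ = 78/22 ≈ 3.5455, so fraction remaining f = (1/2)^(78/22) ≈ 0.0856.
At steady state, accumulation factor R = 1/(1 − e^(−kτ)) ≈ 1.0936.
Each bolus raises the concentration by D/Vd = 1577/202 ≈ 7.807 mg/L.
Cmax,ss = C₀/(1 − f) ≈ 7.807/0.9144 ≈ 8.538 mg/L.
One interval later, Cmin,ss = Cmax,ss·e^(−kτ) ≈ 8.538 × 0.0856 ≈ 0.731 mg/L.
Trough 0.7 mg/L vs MEC 1 mg/L: subtherapeutic.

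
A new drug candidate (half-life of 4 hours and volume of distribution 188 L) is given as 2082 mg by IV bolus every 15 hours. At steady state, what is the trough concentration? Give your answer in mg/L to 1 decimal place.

0.9 mg/L

Over one 15-h interval, 15/4 ≈ 3.75 half-lives elapse, leaving f ≈ 0.0743 of each dose.
At steady state, accumulation factor R = 1/(1 − e^(−kτ)) ≈ 1.0803.
Each bolus raises the concentration by D/Vd = 2082/188 ≈ 11.074 mg/L.
Steady-state peak Cmax,ss = C₀·R ≈ 11.074 × 1.0803 ≈ 11.963 mg/L.
One interval later, Cmin,ss = Cmax,ss·e^(−kτ) ≈ 11.963 × 0.0743 ≈ 0.889 mg/L.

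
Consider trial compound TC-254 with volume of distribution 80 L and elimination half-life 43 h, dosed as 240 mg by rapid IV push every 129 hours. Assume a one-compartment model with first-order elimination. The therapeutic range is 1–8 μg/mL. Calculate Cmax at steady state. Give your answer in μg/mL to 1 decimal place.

τ = 129 h = 3 half-lives, so f = (1/2)^3 = 0.125.
At steady state, R = 1/(1 − 0.125) = 8/7.
Single-dose peak C₀ = D/Vd = 240/80 = 3 μg/mL.
Steady-state peak Cmax,ss = C₀·R = 3 × 8/7 ≈ 3.429 μg/mL.
Peak 3.4 μg/mL vs MTC 8 μg/mL: below toxic threshold.

3.4 μg/mL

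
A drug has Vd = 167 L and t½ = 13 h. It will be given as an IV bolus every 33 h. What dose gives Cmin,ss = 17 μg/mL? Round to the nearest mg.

13655 mg

τ/t½ = 33/13 ≈ 2.5385, so f = (1/2)^(33/13) ≈ 0.172126.
Cmin,ss = (D/Vd)·f/(1−f), so D = Cmin,ss·Vd·(1−f)/f.
D = 17 × 167 × (1−f)/f ≈ 17 × 167 × 4.80970 ≈ 13654.74 mg.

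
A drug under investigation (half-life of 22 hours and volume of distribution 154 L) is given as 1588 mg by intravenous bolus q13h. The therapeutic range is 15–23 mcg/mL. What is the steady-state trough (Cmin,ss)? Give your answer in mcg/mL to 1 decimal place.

τ/t½ = 13/22 ≈ 0.59091, so fraction remaining f = (1/2)^(13/22) ≈ 0.6639.
At steady state, accumulation factor R = 1/(1 − e^(−kτ)) ≈ 2.9753.
Each bolus raises the concentration by D/Vd = 1588/154 ≈ 10.312 mcg/mL.
Cmax,ss = C₀/(1 − f) ≈ 10.312/0.3361 ≈ 30.681 mcg/mL.
One interval later, Cmin,ss = Cmax,ss·e^(−kτ) ≈ 30.681 × 0.6639 ≈ 20.369 mcg/mL.
Trough 20.4 mcg/mL vs MEC 15 mcg/mL: adequate.

20.4 mcg/mL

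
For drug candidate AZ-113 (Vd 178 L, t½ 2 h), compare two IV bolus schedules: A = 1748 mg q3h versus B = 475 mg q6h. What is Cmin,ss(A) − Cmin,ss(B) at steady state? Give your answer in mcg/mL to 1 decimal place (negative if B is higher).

5.0 mcg/mL

Regimen A: f = (1/2)^(3/2) ≈ 0.3536; Cmin,ss = (1748/178)·f/(1−f) ≈ 5.372 mcg/mL.
Regimen B: f = (1/2)^(6/2) ≈ 0.1250; Cmin,ss = (475/178)·f/(1−f) ≈ 0.381 mcg/mL.
Difference ≈ 5.372 − 0.381 ≈ 4.991 mcg/mL.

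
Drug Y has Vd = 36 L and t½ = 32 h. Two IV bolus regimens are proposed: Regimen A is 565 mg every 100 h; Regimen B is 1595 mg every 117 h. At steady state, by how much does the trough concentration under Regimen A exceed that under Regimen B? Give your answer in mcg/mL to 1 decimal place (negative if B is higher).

-1.8 mcg/mL

Regimen A: f = (1/2)^(100/32) ≈ 0.1146; Cmin,ss = (565/36)·f/(1−f) ≈ 2.031 mcg/mL.
Regimen B: f = (1/2)^(117/32) ≈ 0.0793; Cmin,ss = (1595/36)·f/(1−f) ≈ 3.816 mcg/mL.
Difference ≈ 2.031 − 3.816 ≈ -1.785 mcg/mL.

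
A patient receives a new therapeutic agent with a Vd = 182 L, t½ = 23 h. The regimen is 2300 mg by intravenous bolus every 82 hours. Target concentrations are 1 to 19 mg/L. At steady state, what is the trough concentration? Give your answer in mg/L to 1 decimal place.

1.2 mg/L

Over one 82-h interval, 82/23 ≈ 3.5652 half-lives elapse, leaving f ≈ 0.0845 of each dose.
At steady state, accumulation factor R = 1/(1 − e^(−kτ)) ≈ 1.0923.
Single-dose peak C₀ = D/Vd = 2300/182 ≈ 12.637 mg/L.
Cmax,ss = C₀/(1 − f) ≈ 12.637/0.9155 ≈ 13.803 mg/L.
One interval later, Cmin,ss = Cmax,ss·e^(−kτ) ≈ 13.803 × 0.0845 ≈ 1.166 mg/L.
Trough 1.2 mg/L vs MEC 1 mg/L: adequate.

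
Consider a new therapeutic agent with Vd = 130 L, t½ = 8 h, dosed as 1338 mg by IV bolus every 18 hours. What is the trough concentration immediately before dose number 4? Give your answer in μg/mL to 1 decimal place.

2.7 μg/mL

f = (1/2)^(τ/t½) = (1/2)^(18/8) ≈ 0.2102.
C₀ = D/Vd = 1338/130 ≈ 10.292 μg/mL.
Before the 4th dose, 3 doses have been given. Superposition: Cmin = C₀·(f + f² + … + f^3).
≈ 10.292 × (0.2102 + 0.0442 + 0.0093) ≈ 10.292 × 0.2637 ≈ 2.714 μg/mL.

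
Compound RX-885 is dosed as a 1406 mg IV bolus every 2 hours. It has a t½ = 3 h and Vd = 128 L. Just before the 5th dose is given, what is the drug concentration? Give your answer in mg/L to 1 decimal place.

15.8 mg/L

f = (1/2)^(τ/t½) = (1/2)^(2/3) ≈ 0.6300.
C₀ = D/Vd = 1406/128 ≈ 10.984 mg/L.
Before the 5th dose, 4 doses have been given. Superposition: Cmin = C₀·(f + f² + … + f^4).
≈ 10.984 × (0.6300 + 0.3969 + 0.2500 + 0.1575) ≈ 10.984 × 1.4344 ≈ 15.755 mg/L.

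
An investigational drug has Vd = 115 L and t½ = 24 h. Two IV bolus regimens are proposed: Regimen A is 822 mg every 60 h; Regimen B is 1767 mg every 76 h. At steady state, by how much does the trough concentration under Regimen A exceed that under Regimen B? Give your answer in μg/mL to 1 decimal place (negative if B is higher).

-0.4 μg/mL

Regimen A: f = (1/2)^(60/24) ≈ 0.1768; Cmin,ss = (822/115)·f/(1−f) ≈ 1.535 μg/mL.
Regimen B: f = (1/2)^(76/24) ≈ 0.1114; Cmin,ss = (1767/115)·f/(1−f) ≈ 1.926 μg/mL.
Difference ≈ 1.535 − 1.926 ≈ -0.391 μg/mL.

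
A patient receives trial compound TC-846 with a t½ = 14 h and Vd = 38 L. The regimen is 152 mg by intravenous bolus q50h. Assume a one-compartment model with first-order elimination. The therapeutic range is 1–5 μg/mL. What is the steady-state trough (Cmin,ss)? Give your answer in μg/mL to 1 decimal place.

k = ln2/t½ = ln2/14 ≈ 0.049511 h⁻¹; fraction remaining f = e^(−kτ) = e^(−0.049511×50) ≈ 0.0841.
At steady state, accumulation factor R = 1/(1 − e^(−kτ)) ≈ 1.0918.
Each bolus raises the concentration by D/Vd = 152/38 ≈ 4.000 μg/mL.
Steady-state peak Cmax,ss = C₀·R ≈ 4.000 × 1.0918 ≈ 4.367 μg/mL.
Steady-state trough Cmin,ss = Cmax,ss·f ≈ 4.367 × 0.0841 ≈ 0.367 μg/mL.
Trough 0.4 μg/mL vs MEC 1 μg/mL: subtherapeutic.

0.4 μg/mL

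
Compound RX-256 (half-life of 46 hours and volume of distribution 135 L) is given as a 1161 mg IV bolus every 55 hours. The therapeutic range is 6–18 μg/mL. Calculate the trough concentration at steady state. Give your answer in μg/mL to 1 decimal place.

6.7 μg/mL

Over one 55-h interval, 55/46 ≈ 1.1957 half-lives elapse, leaving f ≈ 0.4366 of each dose.
At steady state, accumulation factor R = 1/(1 − e^(−kτ)) ≈ 1.7749.
Each bolus raises the concentration by D/Vd = 1161/135 ≈ 8.600 μg/mL.
Steady-state peak Cmax,ss = C₀·R ≈ 8.600 × 1.7749 ≈ 15.264 μg/mL.
Steady-state trough Cmin,ss = Cmax,ss·f ≈ 15.264 × 0.4366 ≈ 6.664 μg/mL.
Trough 6.7 μg/mL vs MEC 6 μg/mL: adequate.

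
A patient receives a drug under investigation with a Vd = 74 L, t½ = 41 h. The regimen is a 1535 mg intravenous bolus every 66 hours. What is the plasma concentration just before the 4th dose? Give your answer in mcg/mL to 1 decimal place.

9.8 mcg/mL

f = (1/2)^(τ/t½) = (1/2)^(66/41) ≈ 0.3277.
C₀ = D/Vd = 1535/74 ≈ 20.743 mcg/mL.
Before the 4th dose, 3 doses have been given. Superposition: Cmin = C₀·(f + f² + … + f^3).
≈ 20.743 × (0.3277 + 0.1074 + 0.0352) ≈ 20.743 × 0.4703 ≈ 9.755 mcg/mL.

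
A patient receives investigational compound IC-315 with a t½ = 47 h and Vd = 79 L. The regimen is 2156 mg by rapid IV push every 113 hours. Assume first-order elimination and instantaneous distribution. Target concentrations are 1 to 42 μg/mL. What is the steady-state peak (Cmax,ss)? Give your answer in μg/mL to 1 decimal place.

k = ln2/t½ = ln2/47 ≈ 0.014748 h⁻¹; fraction remaining f = e^(−kτ) = e^(−0.014748×113) ≈ 0.1889.
Accumulation ratio R = 1/(1 − f) ≈ 1/0.8111 ≈ 1.2329.
Single-dose peak C₀ = D/Vd = 2156/79 ≈ 27.291 μg/mL.
Steady-state peak Cmax,ss = C₀·R ≈ 27.291 × 1.2329 ≈ 33.647 μg/mL.
Peak 33.6 μg/mL vs MTC 42 μg/mL: below toxic threshold.

33.6 μg/mL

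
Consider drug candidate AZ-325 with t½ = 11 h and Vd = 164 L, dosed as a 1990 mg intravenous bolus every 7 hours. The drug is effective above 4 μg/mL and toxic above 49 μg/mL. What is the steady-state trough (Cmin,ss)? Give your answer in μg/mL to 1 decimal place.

k = ln2/t½ = ln2/11 ≈ 0.063013 h⁻¹; fraction remaining f = e^(−kτ) = e^(−0.063013×7) ≈ 0.6433.
At steady state, accumulation factor R = 1/(1 − e^(−kτ)) ≈ 2.8035.
Each bolus raises the concentration by D/Vd = 1990/164 ≈ 12.134 μg/mL.
Cmax,ss = C₀/(1 − f) ≈ 12.134/0.3567 ≈ 34.017 μg/mL.
One interval later, Cmin,ss = Cmax,ss·e^(−kτ) ≈ 34.017 × 0.6433 ≈ 21.883 μg/mL.
Trough 21.9 μg/mL vs MEC 4 μg/mL: adequate.

21.9 μg/mL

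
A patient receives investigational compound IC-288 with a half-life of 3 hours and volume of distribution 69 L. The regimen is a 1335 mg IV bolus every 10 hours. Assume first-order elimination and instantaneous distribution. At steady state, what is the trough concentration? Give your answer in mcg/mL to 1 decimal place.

k = ln2/t½ = ln2/3 ≈ 0.231049 h⁻¹; fraction remaining f = e^(−kτ) = e^(−0.231049×10) ≈ 0.0992.
Single-dose peak C₀ = D/Vd = 1335/69 ≈ 19.348 mcg/mL.
Steady-state trough Cmin,ss = C₀·f/(1−f) ≈ 19.348 × 0.0992/0.9008 ≈ 2.131 mcg/mL.

2.1 mcg/mL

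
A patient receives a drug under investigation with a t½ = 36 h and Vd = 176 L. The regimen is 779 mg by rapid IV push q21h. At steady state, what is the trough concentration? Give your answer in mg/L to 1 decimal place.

Over one 21-h interval, 21/36 ≈ 0.58333 half-lives elapse, leaving f ≈ 0.6674 of each dose.
Single-dose peak C₀ = D/Vd = 779/176 ≈ 4.426 mg/L.
Steady-state trough Cmin,ss = C₀·f/(1−f) ≈ 4.426 × 0.6674/0.3326 ≈ 8.881 mg/L.

8.9 mg/L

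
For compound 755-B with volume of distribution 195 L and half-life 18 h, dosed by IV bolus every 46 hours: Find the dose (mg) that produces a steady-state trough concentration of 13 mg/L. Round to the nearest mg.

12368 mg

τ/t½ = 46/18 ≈ 2.5556, so f = (1/2)^(46/18) ≈ 0.170099.
Cmin,ss = (D/Vd)·f/(1−f), so D = Cmin,ss·Vd·(1−f)/f.
D = 13 × 195 × (1−f)/f ≈ 13 × 195 × 4.87893 ≈ 12368.09 mg.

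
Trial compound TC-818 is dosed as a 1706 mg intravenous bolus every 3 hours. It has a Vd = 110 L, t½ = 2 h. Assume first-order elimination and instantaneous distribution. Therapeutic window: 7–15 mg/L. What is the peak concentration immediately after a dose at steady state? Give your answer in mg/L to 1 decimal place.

τ/t½ = 3/2 ≈ 1.5, so fraction remaining f = (1/2)^(3/2) ≈ 0.3536.
At steady state, accumulation factor R = 1/(1 − e^(−kτ)) ≈ 1.5470.
Single-dose peak C₀ = D/Vd = 1706/110 ≈ 15.509 mg/L.
Cmax,ss = C₀/(1 − f) ≈ 15.509/0.6464 ≈ 23.993 mg/L.
Peak 24.0 mg/L vs MTC 15 mg/L: exceeds toxic threshold.

24.0 mg/L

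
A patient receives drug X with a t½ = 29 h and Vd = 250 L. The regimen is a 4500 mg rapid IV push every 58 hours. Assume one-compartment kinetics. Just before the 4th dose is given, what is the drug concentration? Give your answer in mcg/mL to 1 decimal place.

f = (1/2)^(τ/t½) = (1/2)^(58/29) ≈ 0.2500.
C₀ = D/Vd = 4500/250 ≈ 18.000 mcg/mL.
Before the 4th dose, 3 doses have been given. Superposition: Cmin = C₀·(f + f² + … + f^3).
≈ 18.000 × (0.2500 + 0.0625 + 0.0156) ≈ 18.000 × 0.3281 ≈ 5.906 mcg/mL.

5.9 mcg/mL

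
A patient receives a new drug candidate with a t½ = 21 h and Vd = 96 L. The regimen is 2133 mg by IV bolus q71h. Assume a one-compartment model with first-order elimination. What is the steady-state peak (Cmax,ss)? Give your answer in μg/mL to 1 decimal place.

24.6 μg/mL

Over one 71-h interval, 71/21 ≈ 3.381 half-lives elapse, leaving f ≈ 0.0960 of each dose.
At steady state, accumulation factor R = 1/(1 − e^(−kτ)) ≈ 1.1062.
Single-dose peak C₀ = D/Vd = 2133/96 ≈ 22.219 μg/mL.
Cmax,ss = C₀/(1 − f) ≈ 22.219/0.9040 ≈ 24.579 μg/mL.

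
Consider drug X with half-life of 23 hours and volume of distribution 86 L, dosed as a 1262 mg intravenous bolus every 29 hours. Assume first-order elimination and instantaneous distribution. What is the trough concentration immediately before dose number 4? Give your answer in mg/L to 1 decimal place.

f = (1/2)^(τ/t½) = (1/2)^(29/23) ≈ 0.4173.
C₀ = D/Vd = 1262/86 ≈ 14.674 mg/L.
Before the 4th dose, 3 doses have been given. Superposition: Cmin = C₀·(f + f² + … + f^3).
≈ 14.674 × (0.4173 + 0.1741 + 0.0727) ≈ 14.674 × 0.6641 ≈ 9.745 mg/L.

9.7 mg/L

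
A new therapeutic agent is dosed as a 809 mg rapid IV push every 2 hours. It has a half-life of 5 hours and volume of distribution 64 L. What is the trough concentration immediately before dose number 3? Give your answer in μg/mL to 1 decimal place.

16.8 μg/mL

f = (1/2)^(τ/t½) = (1/2)^(2/5) ≈ 0.7579.
C₀ = D/Vd = 809/64 ≈ 12.641 μg/mL.
Before the 3rd dose, 2 doses have been given. Superposition: Cmin = C₀·(f + f²).
≈ 12.641 × (0.7579 + 0.5744) ≈ 12.641 × 1.3323 ≈ 16.842 μg/mL.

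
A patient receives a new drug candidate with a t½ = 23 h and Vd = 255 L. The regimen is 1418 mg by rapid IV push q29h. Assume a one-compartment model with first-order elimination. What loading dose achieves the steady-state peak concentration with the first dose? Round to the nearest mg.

f = (1/2)^(29/23) ≈ 0.417292; accumulation ratio R = 1/(1−f) ≈ 1.71613.
Loading dose to hit Cmax,ss on first dose: D_load = D_maint·R ≈ 1418 × 1.71613 ≈ 2433.47 mg.

2433 mg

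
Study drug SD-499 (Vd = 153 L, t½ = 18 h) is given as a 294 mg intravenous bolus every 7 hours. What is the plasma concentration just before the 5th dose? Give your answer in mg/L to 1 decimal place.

4.1 mg/L

f = (1/2)^(τ/t½) = (1/2)^(7/18) ≈ 0.7637.
C₀ = D/Vd = 294/153 ≈ 1.922 mg/L.
Before the 5th dose, 4 doses have been given. Superposition: Cmin = C₀·(f + f² + … + f^4).
≈ 1.922 × (0.7637 + 0.5832 + 0.4454 + 0.3402) ≈ 1.922 × 2.1325 ≈ 4.099 mg/L.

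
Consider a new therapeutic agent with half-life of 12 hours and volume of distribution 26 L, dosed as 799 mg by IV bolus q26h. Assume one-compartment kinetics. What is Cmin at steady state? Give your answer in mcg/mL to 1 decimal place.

8.8 mcg/mL

Over one 26-h interval, 26/12 ≈ 2.1667 half-lives elapse, leaving f ≈ 0.2227 of each dose.
Accumulation ratio R = 1/(1 − f) ≈ 1/0.7773 ≈ 1.2865.
Single-dose peak C₀ = D/Vd = 799/26 ≈ 30.731 mcg/mL.
Cmax,ss = C₀/(1 − f) ≈ 30.731/0.7773 ≈ 39.536 mcg/mL.
One interval later, Cmin,ss = Cmax,ss·e^(−kτ) ≈ 39.536 × 0.2227 ≈ 8.805 mcg/mL.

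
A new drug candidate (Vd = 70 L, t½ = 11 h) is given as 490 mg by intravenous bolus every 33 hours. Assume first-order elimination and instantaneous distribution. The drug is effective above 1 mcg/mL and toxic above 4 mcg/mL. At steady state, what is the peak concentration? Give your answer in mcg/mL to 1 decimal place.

8.0 mcg/mL

The dosing interval is 3 half-lives, so f = 2^(−3) = 0.125.
At steady state, R = 1/(1 − 0.125) = 8/7.
Single-dose peak C₀ = D/Vd = 490/70 = 7 mcg/mL.
Steady-state peak Cmax,ss = C₀·R = 7 × 8/7 ≈ 8.000 mcg/mL.
Peak 8.0 mcg/mL vs MTC 4 mcg/mL: exceeds toxic threshold.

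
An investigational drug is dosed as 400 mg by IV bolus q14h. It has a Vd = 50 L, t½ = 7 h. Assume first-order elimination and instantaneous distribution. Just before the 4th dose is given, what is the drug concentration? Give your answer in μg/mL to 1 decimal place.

f = (1/2)^(τ/t½) = (1/2)^(14/7) ≈ 0.2500.
C₀ = D/Vd = 400/50 ≈ 8.000 μg/mL.
Before the 4th dose, 3 doses have been given. Superposition: Cmin = C₀·(f + f² + … + f^3).
≈ 8.000 × (0.2500 + 0.0625 + 0.0156) ≈ 8.000 × 0.3281 ≈ 2.625 μg/mL.

2.6 μg/mL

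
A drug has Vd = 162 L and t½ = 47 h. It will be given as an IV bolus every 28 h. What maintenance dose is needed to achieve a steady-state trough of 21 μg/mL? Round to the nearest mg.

1739 mg

τ/t½ = 28/47 ≈ 0.59574, so f = (1/2)^(28/47) ≈ 0.661703.
Cmin,ss = (D/Vd)·f/(1−f), so D = Cmin,ss·Vd·(1−f)/f.
D = 21 × 162 × (1−f)/f ≈ 21 × 162 × 0.51125 ≈ 1739.27 mg.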